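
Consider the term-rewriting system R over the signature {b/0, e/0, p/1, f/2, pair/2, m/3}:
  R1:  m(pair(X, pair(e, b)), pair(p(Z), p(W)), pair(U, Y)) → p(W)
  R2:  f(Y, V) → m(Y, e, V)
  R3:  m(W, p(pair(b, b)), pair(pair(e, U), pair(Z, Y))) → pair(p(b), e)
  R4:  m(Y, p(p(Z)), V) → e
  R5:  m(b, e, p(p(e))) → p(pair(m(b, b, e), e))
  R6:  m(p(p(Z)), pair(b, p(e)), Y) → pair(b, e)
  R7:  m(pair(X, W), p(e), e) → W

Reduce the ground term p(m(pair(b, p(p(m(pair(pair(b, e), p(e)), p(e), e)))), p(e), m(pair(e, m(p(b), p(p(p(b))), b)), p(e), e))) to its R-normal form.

1. p(m(pair(b, p(p(m(pair(pair(b, e), p(e)), p(e), e)))), p(e), m(pair(e, m(p(b), p(p(p(b))), b)), p(e), e)))  →  p(m(pair(b, p(p(p(e)))), p(e), m(pair(e, m(p(b), p(p(p(b))), b)), p(e), e)))   [R7 at 1.1.2.1.1]
2. p(m(pair(b, p(p(p(e)))), p(e), m(pair(e, m(p(b), p(p(p(b))), b)), p(e), e)))  →  p(m(pair(b, p(p(p(e)))), p(e), m(p(b), p(p(p(b))), b)))   [R7 at 1.3]
3. p(m(pair(b, p(p(p(e)))), p(e), m(p(b), p(p(p(b))), b)))  →  p(m(pair(b, p(p(p(e)))), p(e), e))   [R4 at 1.3]
4. p(m(pair(b, p(p(p(e)))), p(e), e))  →  p(p(p(p(e))))   [R7 at 1]

p(p(p(p(e))))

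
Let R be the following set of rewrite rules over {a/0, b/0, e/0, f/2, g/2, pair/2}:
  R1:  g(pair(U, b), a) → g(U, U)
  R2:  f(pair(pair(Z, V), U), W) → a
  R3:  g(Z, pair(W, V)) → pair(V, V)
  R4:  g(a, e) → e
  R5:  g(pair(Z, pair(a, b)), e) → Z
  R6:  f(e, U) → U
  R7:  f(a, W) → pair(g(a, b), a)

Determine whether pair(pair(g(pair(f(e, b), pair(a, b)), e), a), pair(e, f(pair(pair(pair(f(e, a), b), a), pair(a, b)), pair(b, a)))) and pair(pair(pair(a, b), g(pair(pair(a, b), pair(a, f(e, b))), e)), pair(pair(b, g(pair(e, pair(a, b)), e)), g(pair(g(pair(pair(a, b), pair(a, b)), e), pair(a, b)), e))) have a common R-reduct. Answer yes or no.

Reduce t₁ = pair(pair(g(pair(f(e, b), pair(a, b)), e), a), pair(e, f(pair(pair(pair(f(e, a), b), a), pair(a, b)), pair(b, a)))):
1. pair(pair(g(pair(f(e, b), pair(a, b)), e), a), pair(e, f(pair(pair(pair(f(e, a), b), a), pair(a, b)), pair(b, a))))  →  pair(pair(f(e, b), a), pair(e, f(pair(pair(pair(f(e, a), b), a), pair(a, b)), pair(b, a))))   [R5 at 1.1]
2. pair(pair(f(e, b), a), pair(e, f(pair(pair(pair(f(e, a), b), a), pair(a, b)), pair(b, a))))  →  pair(pair(b, a), pair(e, f(pair(pair(pair(f(e, a), b), a), pair(a, b)), pair(b, a))))   [R6 at 1.1]
3. pair(pair(b, a), pair(e, f(pair(pair(pair(f(e, a), b), a), pair(a, b)), pair(b, a))))  →  pair(pair(b, a), pair(e, a))   [R2 at 2.2]

Reduce t₂ = pair(pair(pair(a, b), g(pair(pair(a, b), pair(a, f(e, b))), e)), pair(pair(b, g(pair(e, pair(a, b)), e)), g(pair(g(pair(pair(a, b), pair(a, b)), e), pair(a, b)), e))):
1. pair(pair(pair(a, b), g(pair(pair(a, b), pair(a, f(e, b))), e)), pair(pair(b, g(pair(e, pair(a, b)), e)), g(pair(g(pair(pair(a, b), pair(a, b)), e), pair(a, b)), e)))  →  pair(pair(pair(a, b), g(pair(pair(a, b), pair(a, b)), e)), pair(pair(b, g(pair(e, pair(a, b)), e)), g(pair(g(pair(pair(a, b), pair(a, b)), e), pair(a, b)), e)))   [R6 at 1.2.1.2.2]
2. pair(pair(pair(a, b), g(pair(pair(a, b), pair(a, b)), e)), pair(pair(b, g(pair(e, pair(a, b)), e)), g(pair(g(pair(pair(a, b), pair(a, b)), e), pair(a, b)), e)))  →  pair(pair(pair(a, b), pair(a, b)), pair(pair(b, g(pair(e, pair(a, b)), e)), g(pair(g(pair(pair(a, b), pair(a, b)), e), pair(a, b)), e)))   [R5 at 1.2]
3. pair(pair(pair(a, b), pair(a, b)), pair(pair(b, g(pair(e, pair(a, b)), e)), g(pair(g(pair(pair(a, b), pair(a, b)), e), pair(a, b)), e)))  →  pair(pair(pair(a, b), pair(a, b)), pair(pair(b, e), g(pair(g(pair(pair(a, b), pair(a, b)), e), pair(a, b)), e)))   [R5 at 2.1.2]
4. pair(pair(pair(a, b), pair(a, b)), pair(pair(b, e), g(pair(g(pair(pair(a, b), pair(a, b)), e), pair(a, b)), e)))  →  pair(pair(pair(a, b), pair(a, b)), pair(pair(b, e), g(pair(pair(a, b), pair(a, b)), e)))   [R5 at 2.2]
5. pair(pair(pair(a, b), pair(a, b)), pair(pair(b, e), g(pair(pair(a, b), pair(a, b)), e)))  →  pair(pair(pair(a, b), pair(a, b)), pair(pair(b, e), pair(a, b)))   [R5 at 2.2]

no — NF(t₁) = pair(pair(b, a), pair(e, a)), NF(t₂) = pair(pair(pair(a, b), pair(a, b)), pair(pair(b, e), pair(a, b)))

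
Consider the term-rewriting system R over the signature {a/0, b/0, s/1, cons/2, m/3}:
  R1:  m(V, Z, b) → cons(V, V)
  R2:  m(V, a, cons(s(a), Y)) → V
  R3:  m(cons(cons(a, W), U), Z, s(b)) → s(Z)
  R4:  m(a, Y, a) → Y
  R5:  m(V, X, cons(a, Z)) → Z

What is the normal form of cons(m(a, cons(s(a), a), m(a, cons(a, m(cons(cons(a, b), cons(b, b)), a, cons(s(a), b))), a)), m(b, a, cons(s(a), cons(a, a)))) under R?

cons(cons(cons(a, b), cons(b, b)), b)

1. cons(m(a, cons(s(a), a), m(a, cons(a, m(cons(cons(a, b), cons(b, b)), a, cons(s(a), b))), a)), m(b, a, cons(s(a), cons(a, a))))  →  cons(m(a, cons(s(a), a), cons(a, m(cons(cons(a, b), cons(b, b)), a, cons(s(a), b)))), m(b, a, cons(s(a), cons(a, a))))   [R4 at 1.3]
2. cons(m(a, cons(s(a), a), cons(a, m(cons(cons(a, b), cons(b, b)), a, cons(s(a), b)))), m(b, a, cons(s(a), cons(a, a))))  →  cons(m(cons(cons(a, b), cons(b, b)), a, cons(s(a), b)), m(b, a, cons(s(a), cons(a, a))))   [R5 at 1]
3. cons(m(cons(cons(a, b), cons(b, b)), a, cons(s(a), b)), m(b, a, cons(s(a), cons(a, a))))  →  cons(cons(cons(a, b), cons(b, b)), m(b, a, cons(s(a), cons(a, a))))   [R2 at 1]
4. cons(cons(cons(a, b), cons(b, b)), m(b, a, cons(s(a), cons(a, a))))  →  cons(cons(cons(a, b), cons(b, b)), b)   [R2 at 2]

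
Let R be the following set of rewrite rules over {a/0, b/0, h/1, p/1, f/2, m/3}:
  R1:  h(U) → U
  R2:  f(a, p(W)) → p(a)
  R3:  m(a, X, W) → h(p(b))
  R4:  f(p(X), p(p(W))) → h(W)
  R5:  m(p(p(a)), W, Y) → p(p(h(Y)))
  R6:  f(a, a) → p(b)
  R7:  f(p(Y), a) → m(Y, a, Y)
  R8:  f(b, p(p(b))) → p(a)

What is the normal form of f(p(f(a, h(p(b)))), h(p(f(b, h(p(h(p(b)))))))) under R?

1. f(p(f(a, h(p(b)))), h(p(f(b, h(p(h(p(b))))))))  →  f(p(f(a, p(b))), h(p(f(b, h(p(h(p(b))))))))   [R1 at 1.1.2]
2. f(p(f(a, p(b))), h(p(f(b, h(p(h(p(b))))))))  →  f(p(p(a)), h(p(f(b, h(p(h(p(b))))))))   [R2 at 1.1]
3. f(p(p(a)), h(p(f(b, h(p(h(p(b))))))))  →  f(p(p(a)), p(f(b, h(p(h(p(b)))))))   [R1 at 2]
4. f(p(p(a)), p(f(b, h(p(h(p(b)))))))  →  f(p(p(a)), p(f(b, p(h(p(b))))))   [R1 at 2.1.2]
5. f(p(p(a)), p(f(b, p(h(p(b))))))  →  f(p(p(a)), p(f(b, p(p(b)))))   [R1 at 2.1.2.1]
6. f(p(p(a)), p(f(b, p(p(b)))))  →  f(p(p(a)), p(p(a)))   [R8 at 2.1]
7. f(p(p(a)), p(p(a)))  →  h(a)   [R4 at ε]
8. h(a)  →  a   [R1 at ε]

a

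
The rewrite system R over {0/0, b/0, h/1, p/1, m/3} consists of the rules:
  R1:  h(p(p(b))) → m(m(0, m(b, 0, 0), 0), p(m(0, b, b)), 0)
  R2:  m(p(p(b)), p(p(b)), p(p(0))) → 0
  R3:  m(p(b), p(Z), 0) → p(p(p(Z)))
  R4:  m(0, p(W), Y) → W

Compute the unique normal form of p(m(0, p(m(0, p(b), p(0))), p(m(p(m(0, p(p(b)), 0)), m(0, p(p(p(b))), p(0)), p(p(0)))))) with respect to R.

1. p(m(0, p(m(0, p(b), p(0))), p(m(p(m(0, p(p(b)), 0)), m(0, p(p(p(b))), p(0)), p(p(0))))))  →  p(m(0, p(b), p(0)))   [R4 at 1]
2. p(m(0, p(b), p(0)))  →  p(b)   [R4 at 1]

p(b)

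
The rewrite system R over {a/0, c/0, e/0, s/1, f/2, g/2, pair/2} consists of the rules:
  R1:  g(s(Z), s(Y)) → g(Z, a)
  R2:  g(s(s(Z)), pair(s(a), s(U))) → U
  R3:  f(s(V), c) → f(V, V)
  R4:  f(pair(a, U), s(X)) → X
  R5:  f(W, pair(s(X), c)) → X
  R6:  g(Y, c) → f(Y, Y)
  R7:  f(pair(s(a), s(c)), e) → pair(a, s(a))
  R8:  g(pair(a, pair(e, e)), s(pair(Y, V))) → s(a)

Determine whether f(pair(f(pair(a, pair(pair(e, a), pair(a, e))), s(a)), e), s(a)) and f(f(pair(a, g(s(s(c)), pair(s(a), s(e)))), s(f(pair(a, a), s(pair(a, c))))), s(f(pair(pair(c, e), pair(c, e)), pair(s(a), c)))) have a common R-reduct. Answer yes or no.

yes — NF(t₁) = a, NF(t₂) = a

Reduce t₁ = f(pair(f(pair(a, pair(pair(e, a), pair(a, e))), s(a)), e), s(a)):
1. f(pair(f(pair(a, pair(pair(e, a), pair(a, e))), s(a)), e), s(a))  →  f(pair(a, e), s(a))   [R4 at 1.1]
2. f(pair(a, e), s(a))  →  a   [R4 at ε]

Reduce t₂ = f(f(pair(a, g(s(s(c)), pair(s(a), s(e)))), s(f(pair(a, a), s(pair(a, c))))), s(f(pair(pair(c, e), pair(c, e)), pair(s(a), c)))):
1. f(f(pair(a, g(s(s(c)), pair(s(a), s(e)))), s(f(pair(a, a), s(pair(a, c))))), s(f(pair(pair(c, e), pair(c, e)), pair(s(a), c))))  →  f(f(pair(a, a), s(pair(a, c))), s(f(pair(pair(c, e), pair(c, e)), pair(s(a), c))))   [R4 at 1]
2. f(f(pair(a, a), s(pair(a, c))), s(f(pair(pair(c, e), pair(c, e)), pair(s(a), c))))  →  f(pair(a, c), s(f(pair(pair(c, e), pair(c, e)), pair(s(a), c))))   [R4 at 1]
3. f(pair(a, c), s(f(pair(pair(c, e), pair(c, e)), pair(s(a), c))))  →  f(pair(pair(c, e), pair(c, e)), pair(s(a), c))   [R4 at ε]
4. f(pair(pair(c, e), pair(c, e)), pair(s(a), c))  →  a   [R5 at ε]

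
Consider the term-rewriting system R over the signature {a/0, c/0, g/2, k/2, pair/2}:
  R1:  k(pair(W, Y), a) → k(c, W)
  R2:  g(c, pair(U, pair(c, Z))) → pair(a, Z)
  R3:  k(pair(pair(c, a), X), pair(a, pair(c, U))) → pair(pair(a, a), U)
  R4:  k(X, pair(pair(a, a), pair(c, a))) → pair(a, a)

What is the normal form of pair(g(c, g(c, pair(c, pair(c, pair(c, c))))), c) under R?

1. pair(g(c, g(c, pair(c, pair(c, pair(c, c))))), c)  →  pair(g(c, pair(a, pair(c, c))), c)   [R2 at 1.2]
2. pair(g(c, pair(a, pair(c, c))), c)  →  pair(pair(a, c), c)   [R2 at 1]

pair(pair(a, c), c)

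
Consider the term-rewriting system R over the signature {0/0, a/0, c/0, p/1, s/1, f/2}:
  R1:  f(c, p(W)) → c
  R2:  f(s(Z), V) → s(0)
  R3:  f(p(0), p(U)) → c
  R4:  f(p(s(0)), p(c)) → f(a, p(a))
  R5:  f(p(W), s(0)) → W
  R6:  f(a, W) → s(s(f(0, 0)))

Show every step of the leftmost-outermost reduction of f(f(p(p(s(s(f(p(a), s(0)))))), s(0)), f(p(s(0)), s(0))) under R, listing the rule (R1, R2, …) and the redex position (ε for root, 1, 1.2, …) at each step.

s(s(a))

1. f(f(p(p(s(s(f(p(a), s(0)))))), s(0)), f(p(s(0)), s(0)))  →  f(p(s(s(f(p(a), s(0))))), f(p(s(0)), s(0)))   [R5 at 1]
2. f(p(s(s(f(p(a), s(0))))), f(p(s(0)), s(0)))  →  f(p(s(s(a))), f(p(s(0)), s(0)))   [R5 at 1.1.1.1]
3. f(p(s(s(a))), f(p(s(0)), s(0)))  →  f(p(s(s(a))), s(0))   [R5 at 2]
4. f(p(s(s(a))), s(0))  →  s(s(a))   [R5 at ε]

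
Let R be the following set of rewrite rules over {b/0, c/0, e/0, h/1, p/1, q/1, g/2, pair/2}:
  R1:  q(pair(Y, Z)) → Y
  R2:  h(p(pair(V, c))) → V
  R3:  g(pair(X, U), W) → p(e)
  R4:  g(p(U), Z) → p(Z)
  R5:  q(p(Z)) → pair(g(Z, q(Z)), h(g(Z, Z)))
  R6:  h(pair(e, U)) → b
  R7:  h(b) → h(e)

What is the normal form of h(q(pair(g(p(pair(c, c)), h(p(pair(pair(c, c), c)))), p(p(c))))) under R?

1. h(q(pair(g(p(pair(c, c)), h(p(pair(pair(c, c), c)))), p(p(c)))))  →  h(g(p(pair(c, c)), h(p(pair(pair(c, c), c)))))   [R1 at 1]
2. h(g(p(pair(c, c)), h(p(pair(pair(c, c), c)))))  →  h(p(h(p(pair(pair(c, c), c)))))   [R4 at 1]
3. h(p(h(p(pair(pair(c, c), c)))))  →  h(p(pair(c, c)))   [R2 at 1.1]
4. h(p(pair(c, c)))  →  c   [R2 at ε]

c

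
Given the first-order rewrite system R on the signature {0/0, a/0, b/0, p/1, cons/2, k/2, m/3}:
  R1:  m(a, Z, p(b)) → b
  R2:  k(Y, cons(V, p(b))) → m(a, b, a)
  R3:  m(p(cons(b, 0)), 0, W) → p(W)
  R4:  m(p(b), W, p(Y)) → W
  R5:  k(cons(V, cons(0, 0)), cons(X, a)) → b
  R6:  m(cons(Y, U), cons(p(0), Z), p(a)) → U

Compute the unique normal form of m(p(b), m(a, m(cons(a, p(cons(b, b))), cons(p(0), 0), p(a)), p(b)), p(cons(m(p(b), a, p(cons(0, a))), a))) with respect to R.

1. m(p(b), m(a, m(cons(a, p(cons(b, b))), cons(p(0), 0), p(a)), p(b)), p(cons(m(p(b), a, p(cons(0, a))), a)))  →  m(a, m(cons(a, p(cons(b, b))), cons(p(0), 0), p(a)), p(b))   [R4 at ε]
2. m(a, m(cons(a, p(cons(b, b))), cons(p(0), 0), p(a)), p(b))  →  b   [R1 at ε]

b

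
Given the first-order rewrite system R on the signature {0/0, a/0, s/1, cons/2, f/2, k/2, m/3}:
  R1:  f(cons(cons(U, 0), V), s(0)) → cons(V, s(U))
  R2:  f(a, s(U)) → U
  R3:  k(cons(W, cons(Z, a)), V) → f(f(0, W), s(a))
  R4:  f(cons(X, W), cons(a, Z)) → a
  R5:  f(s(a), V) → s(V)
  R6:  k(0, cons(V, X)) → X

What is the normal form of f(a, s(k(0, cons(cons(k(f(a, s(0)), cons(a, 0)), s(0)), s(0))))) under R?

1. f(a, s(k(0, cons(cons(k(f(a, s(0)), cons(a, 0)), s(0)), s(0)))))  →  k(0, cons(cons(k(f(a, s(0)), cons(a, 0)), s(0)), s(0)))   [R2 at ε]
2. k(0, cons(cons(k(f(a, s(0)), cons(a, 0)), s(0)), s(0)))  →  s(0)   [R6 at ε]

s(0)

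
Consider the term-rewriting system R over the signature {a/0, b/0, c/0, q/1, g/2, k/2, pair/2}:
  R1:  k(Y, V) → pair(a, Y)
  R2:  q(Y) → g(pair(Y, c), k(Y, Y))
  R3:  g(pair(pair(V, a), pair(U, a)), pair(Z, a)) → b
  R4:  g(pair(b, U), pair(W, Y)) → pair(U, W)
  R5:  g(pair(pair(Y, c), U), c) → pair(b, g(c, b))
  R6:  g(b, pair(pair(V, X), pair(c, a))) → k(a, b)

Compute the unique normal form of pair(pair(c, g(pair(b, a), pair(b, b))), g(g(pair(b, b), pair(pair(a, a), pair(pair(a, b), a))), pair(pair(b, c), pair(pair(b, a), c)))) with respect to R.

pair(pair(c, pair(a, b)), pair(pair(a, a), pair(b, c)))

1. pair(pair(c, g(pair(b, a), pair(b, b))), g(g(pair(b, b), pair(pair(a, a), pair(pair(a, b), a))), pair(pair(b, c), pair(pair(b, a), c))))  →  pair(pair(c, pair(a, b)), g(g(pair(b, b), pair(pair(a, a), pair(pair(a, b), a))), pair(pair(b, c), pair(pair(b, a), c))))   [R4 at 1.2]
2. pair(pair(c, pair(a, b)), g(g(pair(b, b), pair(pair(a, a), pair(pair(a, b), a))), pair(pair(b, c), pair(pair(b, a), c))))  →  pair(pair(c, pair(a, b)), g(pair(b, pair(a, a)), pair(pair(b, c), pair(pair(b, a), c))))   [R4 at 2.1]
3. pair(pair(c, pair(a, b)), g(pair(b, pair(a, a)), pair(pair(b, c), pair(pair(b, a), c))))  →  pair(pair(c, pair(a, b)), pair(pair(a, a), pair(b, c)))   [R4 at 2]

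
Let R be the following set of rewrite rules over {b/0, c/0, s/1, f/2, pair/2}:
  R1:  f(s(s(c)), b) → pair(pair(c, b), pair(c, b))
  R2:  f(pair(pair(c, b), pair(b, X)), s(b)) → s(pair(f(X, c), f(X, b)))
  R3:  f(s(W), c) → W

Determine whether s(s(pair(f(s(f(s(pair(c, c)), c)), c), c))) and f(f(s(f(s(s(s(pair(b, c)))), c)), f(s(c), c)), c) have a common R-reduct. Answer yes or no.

no — NF(t₁) = s(s(pair(pair(c, c), c))), NF(t₂) = s(pair(b, c))

Reduce t₁ = s(s(pair(f(s(f(s(pair(c, c)), c)), c), c))):
1. s(s(pair(f(s(f(s(pair(c, c)), c)), c), c)))  →  s(s(pair(f(s(pair(c, c)), c), c)))   [R3 at 1.1.1]
2. s(s(pair(f(s(pair(c, c)), c), c)))  →  s(s(pair(pair(c, c), c)))   [R3 at 1.1.1]

Reduce t₂ = f(f(s(f(s(s(s(pair(b, c)))), c)), f(s(c), c)), c):
1. f(f(s(f(s(s(s(pair(b, c)))), c)), f(s(c), c)), c)  →  f(f(s(s(s(pair(b, c)))), f(s(c), c)), c)   [R3 at 1.1.1]
2. f(f(s(s(s(pair(b, c)))), f(s(c), c)), c)  →  f(f(s(s(s(pair(b, c)))), c), c)   [R3 at 1.2]
3. f(f(s(s(s(pair(b, c)))), c), c)  →  f(s(s(pair(b, c))), c)   [R3 at 1]
4. f(s(s(pair(b, c))), c)  →  s(pair(b, c))   [R3 at ε]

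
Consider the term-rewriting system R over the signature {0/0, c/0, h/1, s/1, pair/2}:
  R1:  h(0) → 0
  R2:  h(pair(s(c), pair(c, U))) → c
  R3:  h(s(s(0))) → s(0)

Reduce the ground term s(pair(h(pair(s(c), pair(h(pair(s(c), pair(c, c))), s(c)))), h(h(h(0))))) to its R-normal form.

1. s(pair(h(pair(s(c), pair(h(pair(s(c), pair(c, c))), s(c)))), h(h(h(0)))))  →  s(pair(h(pair(s(c), pair(c, s(c)))), h(h(h(0)))))   [R2 at 1.1.1.2.1]
2. s(pair(h(pair(s(c), pair(c, s(c)))), h(h(h(0)))))  →  s(pair(c, h(h(h(0)))))   [R2 at 1.1]
3. s(pair(c, h(h(h(0)))))  →  s(pair(c, h(h(0))))   [R1 at 1.2.1.1]
4. s(pair(c, h(h(0))))  →  s(pair(c, h(0)))   [R1 at 1.2.1]
5. s(pair(c, h(0)))  →  s(pair(c, 0))   [R1 at 1.2]

s(pair(c, 0))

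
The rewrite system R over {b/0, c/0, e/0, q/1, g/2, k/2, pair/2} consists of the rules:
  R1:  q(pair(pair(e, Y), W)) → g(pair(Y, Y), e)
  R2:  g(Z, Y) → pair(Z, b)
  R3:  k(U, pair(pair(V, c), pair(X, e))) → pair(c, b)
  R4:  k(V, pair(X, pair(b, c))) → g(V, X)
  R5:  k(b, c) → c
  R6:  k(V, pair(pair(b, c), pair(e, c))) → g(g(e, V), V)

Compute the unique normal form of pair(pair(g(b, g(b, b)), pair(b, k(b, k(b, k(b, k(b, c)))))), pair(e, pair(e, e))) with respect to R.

pair(pair(pair(b, b), pair(b, c)), pair(e, pair(e, e)))

1. pair(pair(g(b, g(b, b)), pair(b, k(b, k(b, k(b, k(b, c)))))), pair(e, pair(e, e)))  →  pair(pair(pair(b, b), pair(b, k(b, k(b, k(b, k(b, c)))))), pair(e, pair(e, e)))   [R2 at 1.1]
2. pair(pair(pair(b, b), pair(b, k(b, k(b, k(b, k(b, c)))))), pair(e, pair(e, e)))  →  pair(pair(pair(b, b), pair(b, k(b, k(b, k(b, c))))), pair(e, pair(e, e)))   [R5 at 1.2.2.2.2.2]
3. pair(pair(pair(b, b), pair(b, k(b, k(b, k(b, c))))), pair(e, pair(e, e)))  →  pair(pair(pair(b, b), pair(b, k(b, k(b, c)))), pair(e, pair(e, e)))   [R5 at 1.2.2.2.2]
4. pair(pair(pair(b, b), pair(b, k(b, k(b, c)))), pair(e, pair(e, e)))  →  pair(pair(pair(b, b), pair(b, k(b, c))), pair(e, pair(e, e)))   [R5 at 1.2.2.2]
5. pair(pair(pair(b, b), pair(b, k(b, c))), pair(e, pair(e, e)))  →  pair(pair(pair(b, b), pair(b, c)), pair(e, pair(e, e)))   [R5 at 1.2.2]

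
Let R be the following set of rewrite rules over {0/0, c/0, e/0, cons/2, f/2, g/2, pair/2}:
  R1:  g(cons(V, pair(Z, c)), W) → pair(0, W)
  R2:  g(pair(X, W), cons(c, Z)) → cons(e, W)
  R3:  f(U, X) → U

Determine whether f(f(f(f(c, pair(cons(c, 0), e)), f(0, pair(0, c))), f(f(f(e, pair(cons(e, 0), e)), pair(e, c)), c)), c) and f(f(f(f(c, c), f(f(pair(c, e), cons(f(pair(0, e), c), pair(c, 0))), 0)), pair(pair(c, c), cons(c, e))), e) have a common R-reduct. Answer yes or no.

yes — NF(t₁) = c, NF(t₂) = c

Reduce t₁ = f(f(f(f(c, pair(cons(c, 0), e)), f(0, pair(0, c))), f(f(f(e, pair(cons(e, 0), e)), pair(e, c)), c)), c):
1. f(f(f(f(c, pair(cons(c, 0), e)), f(0, pair(0, c))), f(f(f(e, pair(cons(e, 0), e)), pair(e, c)), c)), c)  →  f(f(f(c, pair(cons(c, 0), e)), f(0, pair(0, c))), f(f(f(e, pair(cons(e, 0), e)), pair(e, c)), c))   [R3 at ε]
2. f(f(f(c, pair(cons(c, 0), e)), f(0, pair(0, c))), f(f(f(e, pair(cons(e, 0), e)), pair(e, c)), c))  →  f(f(c, pair(cons(c, 0), e)), f(0, pair(0, c)))   [R3 at ε]
3. f(f(c, pair(cons(c, 0), e)), f(0, pair(0, c)))  →  f(c, pair(cons(c, 0), e))   [R3 at ε]
4. f(c, pair(cons(c, 0), e))  →  c   [R3 at ε]

Reduce t₂ = f(f(f(f(c, c), f(f(pair(c, e), cons(f(pair(0, e), c), pair(c, 0))), 0)), pair(pair(c, c), cons(c, e))), e):
1. f(f(f(f(c, c), f(f(pair(c, e), cons(f(pair(0, e), c), pair(c, 0))), 0)), pair(pair(c, c), cons(c, e))), e)  →  f(f(f(c, c), f(f(pair(c, e), cons(f(pair(0, e), c), pair(c, 0))), 0)), pair(pair(c, c), cons(c, e)))   [R3 at ε]
2. f(f(f(c, c), f(f(pair(c, e), cons(f(pair(0, e), c), pair(c, 0))), 0)), pair(pair(c, c), cons(c, e)))  →  f(f(c, c), f(f(pair(c, e), cons(f(pair(0, e), c), pair(c, 0))), 0))   [R3 at ε]
3. f(f(c, c), f(f(pair(c, e), cons(f(pair(0, e), c), pair(c, 0))), 0))  →  f(c, c)   [R3 at ε]
4. f(c, c)  →  c   [R3 at ε]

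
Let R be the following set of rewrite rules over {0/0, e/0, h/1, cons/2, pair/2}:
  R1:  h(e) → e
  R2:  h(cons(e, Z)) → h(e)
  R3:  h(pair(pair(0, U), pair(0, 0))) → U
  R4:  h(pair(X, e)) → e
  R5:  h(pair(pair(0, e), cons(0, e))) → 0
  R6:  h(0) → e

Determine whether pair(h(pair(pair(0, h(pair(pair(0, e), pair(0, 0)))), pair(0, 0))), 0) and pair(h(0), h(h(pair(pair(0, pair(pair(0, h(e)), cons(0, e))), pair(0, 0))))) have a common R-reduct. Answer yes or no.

Reduce t₁ = pair(h(pair(pair(0, h(pair(pair(0, e), pair(0, 0)))), pair(0, 0))), 0):
1. pair(h(pair(pair(0, h(pair(pair(0, e), pair(0, 0)))), pair(0, 0))), 0)  →  pair(h(pair(pair(0, e), pair(0, 0))), 0)   [R3 at 1]
2. pair(h(pair(pair(0, e), pair(0, 0))), 0)  →  pair(e, 0)   [R3 at 1]

Reduce t₂ = pair(h(0), h(h(pair(pair(0, pair(pair(0, h(e)), cons(0, e))), pair(0, 0))))):
1. pair(h(0), h(h(pair(pair(0, pair(pair(0, h(e)), cons(0, e))), pair(0, 0)))))  →  pair(e, h(h(pair(pair(0, pair(pair(0, h(e)), cons(0, e))), pair(0, 0)))))   [R6 at 1]
2. pair(e, h(h(pair(pair(0, pair(pair(0, h(e)), cons(0, e))), pair(0, 0)))))  →  pair(e, h(pair(pair(0, h(e)), cons(0, e))))   [R3 at 2.1]
3. pair(e, h(pair(pair(0, h(e)), cons(0, e))))  →  pair(e, h(pair(pair(0, e), cons(0, e))))   [R1 at 2.1.1.2]
4. pair(e, h(pair(pair(0, e), cons(0, e))))  →  pair(e, 0)   [R5 at 2]

yes — NF(t₁) = pair(e, 0), NF(t₂) = pair(e, 0)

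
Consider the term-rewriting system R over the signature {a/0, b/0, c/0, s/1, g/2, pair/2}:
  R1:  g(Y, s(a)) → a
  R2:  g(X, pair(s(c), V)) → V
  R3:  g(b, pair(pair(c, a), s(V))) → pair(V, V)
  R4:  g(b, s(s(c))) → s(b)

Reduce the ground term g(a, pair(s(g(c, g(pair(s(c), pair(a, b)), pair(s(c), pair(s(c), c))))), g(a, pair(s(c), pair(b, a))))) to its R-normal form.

1. g(a, pair(s(g(c, g(pair(s(c), pair(a, b)), pair(s(c), pair(s(c), c))))), g(a, pair(s(c), pair(b, a)))))  →  g(a, pair(s(g(c, pair(s(c), c))), g(a, pair(s(c), pair(b, a)))))   [R2 at 2.1.1.2]
2. g(a, pair(s(g(c, pair(s(c), c))), g(a, pair(s(c), pair(b, a)))))  →  g(a, pair(s(c), g(a, pair(s(c), pair(b, a)))))   [R2 at 2.1.1]
3. g(a, pair(s(c), g(a, pair(s(c), pair(b, a)))))  →  g(a, pair(s(c), pair(b, a)))   [R2 at ε]
4. g(a, pair(s(c), pair(b, a)))  →  pair(b, a)   [R2 at ε]

pair(b, a)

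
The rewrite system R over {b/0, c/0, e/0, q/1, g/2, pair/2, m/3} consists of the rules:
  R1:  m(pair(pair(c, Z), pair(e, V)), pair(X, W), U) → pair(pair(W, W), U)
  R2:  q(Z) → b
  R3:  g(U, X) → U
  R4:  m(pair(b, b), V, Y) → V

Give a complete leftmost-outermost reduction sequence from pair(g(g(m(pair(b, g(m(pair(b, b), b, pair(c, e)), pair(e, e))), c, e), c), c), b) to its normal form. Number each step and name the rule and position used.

pair(c, b)

1. pair(g(g(m(pair(b, g(m(pair(b, b), b, pair(c, e)), pair(e, e))), c, e), c), c), b)  →  pair(g(m(pair(b, g(m(pair(b, b), b, pair(c, e)), pair(e, e))), c, e), c), b)   [R3 at 1]
2. pair(g(m(pair(b, g(m(pair(b, b), b, pair(c, e)), pair(e, e))), c, e), c), b)  →  pair(m(pair(b, g(m(pair(b, b), b, pair(c, e)), pair(e, e))), c, e), b)   [R3 at 1]
3. pair(m(pair(b, g(m(pair(b, b), b, pair(c, e)), pair(e, e))), c, e), b)  →  pair(m(pair(b, m(pair(b, b), b, pair(c, e))), c, e), b)   [R3 at 1.1.2]
4. pair(m(pair(b, m(pair(b, b), b, pair(c, e))), c, e), b)  →  pair(m(pair(b, b), c, e), b)   [R4 at 1.1.2]
5. pair(m(pair(b, b), c, e), b)  →  pair(c, b)   [R4 at 1]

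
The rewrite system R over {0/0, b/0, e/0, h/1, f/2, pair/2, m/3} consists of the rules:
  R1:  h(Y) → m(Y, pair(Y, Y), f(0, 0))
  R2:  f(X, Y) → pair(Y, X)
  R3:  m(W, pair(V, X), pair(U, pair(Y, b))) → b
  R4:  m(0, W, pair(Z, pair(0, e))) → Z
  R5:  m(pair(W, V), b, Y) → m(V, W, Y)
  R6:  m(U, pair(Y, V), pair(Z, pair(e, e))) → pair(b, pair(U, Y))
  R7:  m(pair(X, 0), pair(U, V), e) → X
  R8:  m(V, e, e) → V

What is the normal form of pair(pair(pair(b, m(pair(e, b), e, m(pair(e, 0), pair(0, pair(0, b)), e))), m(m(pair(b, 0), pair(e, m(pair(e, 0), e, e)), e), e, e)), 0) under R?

1. pair(pair(pair(b, m(pair(e, b), e, m(pair(e, 0), pair(0, pair(0, b)), e))), m(m(pair(b, 0), pair(e, m(pair(e, 0), e, e)), e), e, e)), 0)  →  pair(pair(pair(b, m(pair(e, b), e, e)), m(m(pair(b, 0), pair(e, m(pair(e, 0), e, e)), e), e, e)), 0)   [R7 at 1.1.2.3]
2. pair(pair(pair(b, m(pair(e, b), e, e)), m(m(pair(b, 0), pair(e, m(pair(e, 0), e, e)), e), e, e)), 0)  →  pair(pair(pair(b, pair(e, b)), m(m(pair(b, 0), pair(e, m(pair(e, 0), e, e)), e), e, e)), 0)   [R8 at 1.1.2]
3. pair(pair(pair(b, pair(e, b)), m(m(pair(b, 0), pair(e, m(pair(e, 0), e, e)), e), e, e)), 0)  →  pair(pair(pair(b, pair(e, b)), m(pair(b, 0), pair(e, m(pair(e, 0), e, e)), e)), 0)   [R8 at 1.2]
4. pair(pair(pair(b, pair(e, b)), m(pair(b, 0), pair(e, m(pair(e, 0), e, e)), e)), 0)  →  pair(pair(pair(b, pair(e, b)), b), 0)   [R7 at 1.2]

pair(pair(pair(b, pair(e, b)), b), 0)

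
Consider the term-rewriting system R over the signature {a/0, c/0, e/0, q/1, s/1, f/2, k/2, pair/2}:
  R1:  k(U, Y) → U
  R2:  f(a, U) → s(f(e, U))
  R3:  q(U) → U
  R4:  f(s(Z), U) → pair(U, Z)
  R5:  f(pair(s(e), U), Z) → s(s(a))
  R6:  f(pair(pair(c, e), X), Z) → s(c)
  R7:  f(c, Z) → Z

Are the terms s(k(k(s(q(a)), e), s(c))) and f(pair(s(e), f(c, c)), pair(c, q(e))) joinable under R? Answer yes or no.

Reduce t₁ = s(k(k(s(q(a)), e), s(c))):
1. s(k(k(s(q(a)), e), s(c)))  →  s(k(s(q(a)), e))   [R1 at 1]
2. s(k(s(q(a)), e))  →  s(s(q(a)))   [R1 at 1]
3. s(s(q(a)))  →  s(s(a))   [R3 at 1.1]

Reduce t₂ = f(pair(s(e), f(c, c)), pair(c, q(e))):
1. f(pair(s(e), f(c, c)), pair(c, q(e)))  →  s(s(a))   [R5 at ε]

yes — NF(t₁) = s(s(a)), NF(t₂) = s(s(a))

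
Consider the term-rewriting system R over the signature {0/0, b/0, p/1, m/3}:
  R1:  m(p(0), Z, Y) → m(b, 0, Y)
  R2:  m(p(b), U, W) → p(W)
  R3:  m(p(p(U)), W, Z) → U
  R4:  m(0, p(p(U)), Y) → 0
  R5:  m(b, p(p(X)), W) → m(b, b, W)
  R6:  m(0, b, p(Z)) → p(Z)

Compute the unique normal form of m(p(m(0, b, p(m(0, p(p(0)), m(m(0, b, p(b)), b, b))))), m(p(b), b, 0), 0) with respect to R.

1. m(p(m(0, b, p(m(0, p(p(0)), m(m(0, b, p(b)), b, b))))), m(p(b), b, 0), 0)  →  m(p(p(m(0, p(p(0)), m(m(0, b, p(b)), b, b)))), m(p(b), b, 0), 0)   [R6 at 1.1]
2. m(p(p(m(0, p(p(0)), m(m(0, b, p(b)), b, b)))), m(p(b), b, 0), 0)  →  m(0, p(p(0)), m(m(0, b, p(b)), b, b))   [R3 at ε]
3. m(0, p(p(0)), m(m(0, b, p(b)), b, b))  →  0   [R4 at ε]

0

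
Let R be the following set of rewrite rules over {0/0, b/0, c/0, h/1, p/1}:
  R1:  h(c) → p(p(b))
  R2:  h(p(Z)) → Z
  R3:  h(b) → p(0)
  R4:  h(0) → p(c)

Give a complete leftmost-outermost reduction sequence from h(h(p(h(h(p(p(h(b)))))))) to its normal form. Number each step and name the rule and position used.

1. h(h(p(h(h(p(p(h(b))))))))  →  h(h(h(p(p(h(b))))))   [R2 at 1]
2. h(h(h(p(p(h(b))))))  →  h(h(p(h(b))))   [R2 at 1.1]
3. h(h(p(h(b))))  →  h(h(b))   [R2 at 1]
4. h(h(b))  →  h(p(0))   [R3 at 1]
5. h(p(0))  →  0   [R2 at ε]

0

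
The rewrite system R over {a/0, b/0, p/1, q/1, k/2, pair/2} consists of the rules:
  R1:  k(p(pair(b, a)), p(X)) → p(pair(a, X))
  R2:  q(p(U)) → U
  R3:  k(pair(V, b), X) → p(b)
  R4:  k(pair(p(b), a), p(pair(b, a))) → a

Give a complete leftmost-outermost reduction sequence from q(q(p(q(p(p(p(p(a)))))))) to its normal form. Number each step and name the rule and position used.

p(p(a))

1. q(q(p(q(p(p(p(p(a))))))))  →  q(q(p(p(p(p(a))))))   [R2 at 1]
2. q(q(p(p(p(p(a))))))  →  q(p(p(p(a))))   [R2 at 1]
3. q(p(p(p(a))))  →  p(p(a))   [R2 at ε]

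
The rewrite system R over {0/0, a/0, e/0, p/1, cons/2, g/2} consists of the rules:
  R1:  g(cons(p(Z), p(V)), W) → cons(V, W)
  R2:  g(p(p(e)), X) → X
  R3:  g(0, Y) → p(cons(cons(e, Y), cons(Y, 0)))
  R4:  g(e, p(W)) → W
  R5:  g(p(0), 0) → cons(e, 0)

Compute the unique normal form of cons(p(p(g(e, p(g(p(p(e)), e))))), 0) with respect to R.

cons(p(p(e)), 0)

1. cons(p(p(g(e, p(g(p(p(e)), e))))), 0)  →  cons(p(p(g(p(p(e)), e))), 0)   [R4 at 1.1.1]
2. cons(p(p(g(p(p(e)), e))), 0)  →  cons(p(p(e)), 0)   [R2 at 1.1.1]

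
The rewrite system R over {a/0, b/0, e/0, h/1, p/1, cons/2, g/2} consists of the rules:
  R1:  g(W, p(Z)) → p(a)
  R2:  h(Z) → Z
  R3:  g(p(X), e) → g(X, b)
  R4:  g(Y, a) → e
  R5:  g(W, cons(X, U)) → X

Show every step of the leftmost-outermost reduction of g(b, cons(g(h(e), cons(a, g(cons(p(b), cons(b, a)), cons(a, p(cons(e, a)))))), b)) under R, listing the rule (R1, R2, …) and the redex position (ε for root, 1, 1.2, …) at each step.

1. g(b, cons(g(h(e), cons(a, g(cons(p(b), cons(b, a)), cons(a, p(cons(e, a)))))), b))  →  g(h(e), cons(a, g(cons(p(b), cons(b, a)), cons(a, p(cons(e, a))))))   [R5 at ε]
2. g(h(e), cons(a, g(cons(p(b), cons(b, a)), cons(a, p(cons(e, a))))))  →  a   [R5 at ε]

a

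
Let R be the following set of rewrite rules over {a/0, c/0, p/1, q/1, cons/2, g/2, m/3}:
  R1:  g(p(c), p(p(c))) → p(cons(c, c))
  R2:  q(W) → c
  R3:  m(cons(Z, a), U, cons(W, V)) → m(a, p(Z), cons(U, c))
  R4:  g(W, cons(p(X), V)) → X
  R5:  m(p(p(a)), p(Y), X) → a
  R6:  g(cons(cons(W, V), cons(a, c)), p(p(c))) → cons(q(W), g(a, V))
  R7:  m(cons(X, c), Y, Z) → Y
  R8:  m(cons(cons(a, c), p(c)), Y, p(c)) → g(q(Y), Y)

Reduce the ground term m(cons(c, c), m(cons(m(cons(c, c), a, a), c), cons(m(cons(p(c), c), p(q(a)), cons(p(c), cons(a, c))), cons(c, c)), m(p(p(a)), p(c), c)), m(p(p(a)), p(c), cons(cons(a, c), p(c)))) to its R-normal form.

1. m(cons(c, c), m(cons(m(cons(c, c), a, a), c), cons(m(cons(p(c), c), p(q(a)), cons(p(c), cons(a, c))), cons(c, c)), m(p(p(a)), p(c), c)), m(p(p(a)), p(c), cons(cons(a, c), p(c))))  →  m(cons(m(cons(c, c), a, a), c), cons(m(cons(p(c), c), p(q(a)), cons(p(c), cons(a, c))), cons(c, c)), m(p(p(a)), p(c), c))   [R7 at ε]
2. m(cons(m(cons(c, c), a, a), c), cons(m(cons(p(c), c), p(q(a)), cons(p(c), cons(a, c))), cons(c, c)), m(p(p(a)), p(c), c))  →  cons(m(cons(p(c), c), p(q(a)), cons(p(c), cons(a, c))), cons(c, c))   [R7 at ε]
3. cons(m(cons(p(c), c), p(q(a)), cons(p(c), cons(a, c))), cons(c, c))  →  cons(p(q(a)), cons(c, c))   [R7 at 1]
4. cons(p(q(a)), cons(c, c))  →  cons(p(c), cons(c, c))   [R2 at 1.1]

cons(p(c), cons(c, c))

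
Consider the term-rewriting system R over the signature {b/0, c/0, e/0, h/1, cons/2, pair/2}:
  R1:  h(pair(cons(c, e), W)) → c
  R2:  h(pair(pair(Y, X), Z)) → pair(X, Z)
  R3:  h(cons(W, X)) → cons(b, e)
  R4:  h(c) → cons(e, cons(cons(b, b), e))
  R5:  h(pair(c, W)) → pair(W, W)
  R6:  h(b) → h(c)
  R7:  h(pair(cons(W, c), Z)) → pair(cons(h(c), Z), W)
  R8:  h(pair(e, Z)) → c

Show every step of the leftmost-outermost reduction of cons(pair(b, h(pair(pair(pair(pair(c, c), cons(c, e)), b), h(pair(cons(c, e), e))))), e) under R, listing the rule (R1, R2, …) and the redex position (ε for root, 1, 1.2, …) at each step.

1. cons(pair(b, h(pair(pair(pair(pair(c, c), cons(c, e)), b), h(pair(cons(c, e), e))))), e)  →  cons(pair(b, pair(b, h(pair(cons(c, e), e)))), e)   [R2 at 1.2]
2. cons(pair(b, pair(b, h(pair(cons(c, e), e)))), e)  →  cons(pair(b, pair(b, c)), e)   [R1 at 1.2.2]

cons(pair(b, pair(b, c)), e)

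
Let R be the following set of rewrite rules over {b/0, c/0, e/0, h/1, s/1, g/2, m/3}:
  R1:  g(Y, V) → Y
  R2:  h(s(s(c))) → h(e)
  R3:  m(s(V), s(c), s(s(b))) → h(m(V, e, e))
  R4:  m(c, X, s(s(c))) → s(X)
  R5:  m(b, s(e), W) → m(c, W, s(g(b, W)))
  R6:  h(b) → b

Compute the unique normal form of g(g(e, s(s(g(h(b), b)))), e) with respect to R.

1. g(g(e, s(s(g(h(b), b)))), e)  →  g(e, s(s(g(h(b), b))))   [R1 at ε]
2. g(e, s(s(g(h(b), b))))  →  e   [R1 at ε]

e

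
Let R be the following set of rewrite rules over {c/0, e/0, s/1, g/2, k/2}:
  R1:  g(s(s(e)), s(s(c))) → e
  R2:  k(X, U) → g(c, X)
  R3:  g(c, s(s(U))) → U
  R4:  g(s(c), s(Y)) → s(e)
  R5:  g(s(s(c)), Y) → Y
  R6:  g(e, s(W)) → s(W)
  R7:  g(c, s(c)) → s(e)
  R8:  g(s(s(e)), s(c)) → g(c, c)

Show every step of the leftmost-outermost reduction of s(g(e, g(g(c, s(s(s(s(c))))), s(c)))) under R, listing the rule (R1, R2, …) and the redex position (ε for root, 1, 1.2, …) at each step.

s(s(c))

1. s(g(e, g(g(c, s(s(s(s(c))))), s(c))))  →  s(g(e, g(s(s(c)), s(c))))   [R3 at 1.2.1]
2. s(g(e, g(s(s(c)), s(c))))  →  s(g(e, s(c)))   [R5 at 1.2]
3. s(g(e, s(c)))  →  s(s(c))   [R6 at 1]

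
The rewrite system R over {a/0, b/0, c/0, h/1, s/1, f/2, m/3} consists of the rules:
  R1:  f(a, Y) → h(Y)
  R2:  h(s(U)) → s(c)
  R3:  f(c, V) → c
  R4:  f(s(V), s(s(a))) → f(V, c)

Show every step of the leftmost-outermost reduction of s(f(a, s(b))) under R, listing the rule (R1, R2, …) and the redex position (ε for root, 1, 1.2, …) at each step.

s(s(c))

1. s(f(a, s(b)))  →  s(h(s(b)))   [R1 at 1]
2. s(h(s(b)))  →  s(s(c))   [R2 at 1]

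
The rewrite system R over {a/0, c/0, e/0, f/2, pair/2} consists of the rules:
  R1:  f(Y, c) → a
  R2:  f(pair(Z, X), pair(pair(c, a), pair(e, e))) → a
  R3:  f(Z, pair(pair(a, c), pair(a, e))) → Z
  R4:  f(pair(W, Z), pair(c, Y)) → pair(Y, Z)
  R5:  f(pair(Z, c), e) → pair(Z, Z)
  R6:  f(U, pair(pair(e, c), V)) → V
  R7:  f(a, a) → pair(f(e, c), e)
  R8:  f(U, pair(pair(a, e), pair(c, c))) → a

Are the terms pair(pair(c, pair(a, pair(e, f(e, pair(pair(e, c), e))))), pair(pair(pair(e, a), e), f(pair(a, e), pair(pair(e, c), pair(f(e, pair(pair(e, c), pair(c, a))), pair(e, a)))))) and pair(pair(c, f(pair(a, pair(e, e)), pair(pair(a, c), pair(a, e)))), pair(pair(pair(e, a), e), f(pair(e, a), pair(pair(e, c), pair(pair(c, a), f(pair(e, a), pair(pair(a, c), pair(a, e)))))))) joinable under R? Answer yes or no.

Reduce t₁ = pair(pair(c, pair(a, pair(e, f(e, pair(pair(e, c), e))))), pair(pair(pair(e, a), e), f(pair(a, e), pair(pair(e, c), pair(f(e, pair(pair(e, c), pair(c, a))), pair(e, a)))))):
1. pair(pair(c, pair(a, pair(e, f(e, pair(pair(e, c), e))))), pair(pair(pair(e, a), e), f(pair(a, e), pair(pair(e, c), pair(f(e, pair(pair(e, c), pair(c, a))), pair(e, a))))))  →  pair(pair(c, pair(a, pair(e, e))), pair(pair(pair(e, a), e), f(pair(a, e), pair(pair(e, c), pair(f(e, pair(pair(e, c), pair(c, a))), pair(e, a))))))   [R6 at 1.2.2.2]
2. pair(pair(c, pair(a, pair(e, e))), pair(pair(pair(e, a), e), f(pair(a, e), pair(pair(e, c), pair(f(e, pair(pair(e, c), pair(c, a))), pair(e, a))))))  →  pair(pair(c, pair(a, pair(e, e))), pair(pair(pair(e, a), e), pair(f(e, pair(pair(e, c), pair(c, a))), pair(e, a))))   [R6 at 2.2]
3. pair(pair(c, pair(a, pair(e, e))), pair(pair(pair(e, a), e), pair(f(e, pair(pair(e, c), pair(c, a))), pair(e, a))))  →  pair(pair(c, pair(a, pair(e, e))), pair(pair(pair(e, a), e), pair(pair(c, a), pair(e, a))))   [R6 at 2.2.1]

Reduce t₂ = pair(pair(c, f(pair(a, pair(e, e)), pair(pair(a, c), pair(a, e)))), pair(pair(pair(e, a), e), f(pair(e, a), pair(pair(e, c), pair(pair(c, a), f(pair(e, a), pair(pair(a, c), pair(a, e)))))))):
1. pair(pair(c, f(pair(a, pair(e, e)), pair(pair(a, c), pair(a, e)))), pair(pair(pair(e, a), e), f(pair(e, a), pair(pair(e, c), pair(pair(c, a), f(pair(e, a), pair(pair(a, c), pair(a, e))))))))  →  pair(pair(c, pair(a, pair(e, e))), pair(pair(pair(e, a), e), f(pair(e, a), pair(pair(e, c), pair(pair(c, a), f(pair(e, a), pair(pair(a, c), pair(a, e))))))))   [R3 at 1.2]
2. pair(pair(c, pair(a, pair(e, e))), pair(pair(pair(e, a), e), f(pair(e, a), pair(pair(e, c), pair(pair(c, a), f(pair(e, a), pair(pair(a, c), pair(a, e))))))))  →  pair(pair(c, pair(a, pair(e, e))), pair(pair(pair(e, a), e), pair(pair(c, a), f(pair(e, a), pair(pair(a, c), pair(a, e))))))   [R6 at 2.2]
3. pair(pair(c, pair(a, pair(e, e))), pair(pair(pair(e, a), e), pair(pair(c, a), f(pair(e, a), pair(pair(a, c), pair(a, e))))))  →  pair(pair(c, pair(a, pair(e, e))), pair(pair(pair(e, a), e), pair(pair(c, a), pair(e, a))))   [R3 at 2.2.2]

yes — NF(t₁) = pair(pair(c, pair(a, pair(e, e))), pair(pair(pair(e, a), e), pair(pair(c, a), pair(e, a)))), NF(t₂) = pair(pair(c, pair(a, pair(e, e))), pair(pair(pair(e, a), e), pair(pair(c, a), pair(e, a))))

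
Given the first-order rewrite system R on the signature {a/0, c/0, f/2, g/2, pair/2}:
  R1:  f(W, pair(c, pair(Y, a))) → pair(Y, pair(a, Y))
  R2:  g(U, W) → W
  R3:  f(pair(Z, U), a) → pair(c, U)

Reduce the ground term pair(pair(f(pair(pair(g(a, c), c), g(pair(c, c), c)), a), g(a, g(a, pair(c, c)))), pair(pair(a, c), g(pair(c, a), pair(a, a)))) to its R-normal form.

pair(pair(pair(c, c), pair(c, c)), pair(pair(a, c), pair(a, a)))

1. pair(pair(f(pair(pair(g(a, c), c), g(pair(c, c), c)), a), g(a, g(a, pair(c, c)))), pair(pair(a, c), g(pair(c, a), pair(a, a))))  →  pair(pair(pair(c, g(pair(c, c), c)), g(a, g(a, pair(c, c)))), pair(pair(a, c), g(pair(c, a), pair(a, a))))   [R3 at 1.1]
2. pair(pair(pair(c, g(pair(c, c), c)), g(a, g(a, pair(c, c)))), pair(pair(a, c), g(pair(c, a), pair(a, a))))  →  pair(pair(pair(c, c), g(a, g(a, pair(c, c)))), pair(pair(a, c), g(pair(c, a), pair(a, a))))   [R2 at 1.1.2]
3. pair(pair(pair(c, c), g(a, g(a, pair(c, c)))), pair(pair(a, c), g(pair(c, a), pair(a, a))))  →  pair(pair(pair(c, c), g(a, pair(c, c))), pair(pair(a, c), g(pair(c, a), pair(a, a))))   [R2 at 1.2]
4. pair(pair(pair(c, c), g(a, pair(c, c))), pair(pair(a, c), g(pair(c, a), pair(a, a))))  →  pair(pair(pair(c, c), pair(c, c)), pair(pair(a, c), g(pair(c, a), pair(a, a))))   [R2 at 1.2]
5. pair(pair(pair(c, c), pair(c, c)), pair(pair(a, c), g(pair(c, a), pair(a, a))))  →  pair(pair(pair(c, c), pair(c, c)), pair(pair(a, c), pair(a, a)))   [R2 at 2.2]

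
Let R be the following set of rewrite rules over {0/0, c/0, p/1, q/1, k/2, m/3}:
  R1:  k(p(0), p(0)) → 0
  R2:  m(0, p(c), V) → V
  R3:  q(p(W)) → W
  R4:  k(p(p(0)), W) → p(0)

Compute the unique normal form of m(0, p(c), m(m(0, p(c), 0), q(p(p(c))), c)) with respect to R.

c

1. m(0, p(c), m(m(0, p(c), 0), q(p(p(c))), c))  →  m(m(0, p(c), 0), q(p(p(c))), c)   [R2 at ε]
2. m(m(0, p(c), 0), q(p(p(c))), c)  →  m(0, q(p(p(c))), c)   [R2 at 1]
3. m(0, q(p(p(c))), c)  →  m(0, p(c), c)   [R3 at 2]
4. m(0, p(c), c)  →  c   [R2 at ε]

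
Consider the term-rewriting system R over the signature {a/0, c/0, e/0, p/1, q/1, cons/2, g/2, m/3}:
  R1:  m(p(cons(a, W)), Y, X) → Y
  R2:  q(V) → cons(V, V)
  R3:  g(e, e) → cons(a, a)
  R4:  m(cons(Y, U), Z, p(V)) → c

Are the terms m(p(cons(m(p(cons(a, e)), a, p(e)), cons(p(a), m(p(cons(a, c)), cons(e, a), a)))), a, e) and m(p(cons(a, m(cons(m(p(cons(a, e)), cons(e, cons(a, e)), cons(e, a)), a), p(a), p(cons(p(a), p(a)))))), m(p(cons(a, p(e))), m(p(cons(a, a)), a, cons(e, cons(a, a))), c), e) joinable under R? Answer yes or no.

Reduce t₁ = m(p(cons(m(p(cons(a, e)), a, p(e)), cons(p(a), m(p(cons(a, c)), cons(e, a), a)))), a, e):
1. m(p(cons(m(p(cons(a, e)), a, p(e)), cons(p(a), m(p(cons(a, c)), cons(e, a), a)))), a, e)  →  m(p(cons(a, cons(p(a), m(p(cons(a, c)), cons(e, a), a)))), a, e)   [R1 at 1.1.1]
2. m(p(cons(a, cons(p(a), m(p(cons(a, c)), cons(e, a), a)))), a, e)  →  a   [R1 at ε]

Reduce t₂ = m(p(cons(a, m(cons(m(p(cons(a, e)), cons(e, cons(a, e)), cons(e, a)), a), p(a), p(cons(p(a), p(a)))))), m(p(cons(a, p(e))), m(p(cons(a, a)), a, cons(e, cons(a, a))), c), e):
1. m(p(cons(a, m(cons(m(p(cons(a, e)), cons(e, cons(a, e)), cons(e, a)), a), p(a), p(cons(p(a), p(a)))))), m(p(cons(a, p(e))), m(p(cons(a, a)), a, cons(e, cons(a, a))), c), e)  →  m(p(cons(a, p(e))), m(p(cons(a, a)), a, cons(e, cons(a, a))), c)   [R1 at ε]
2. m(p(cons(a, p(e))), m(p(cons(a, a)), a, cons(e, cons(a, a))), c)  →  m(p(cons(a, a)), a, cons(e, cons(a, a)))   [R1 at ε]
3. m(p(cons(a, a)), a, cons(e, cons(a, a)))  →  a   [R1 at ε]

yes — NF(t₁) = a, NF(t₂) = a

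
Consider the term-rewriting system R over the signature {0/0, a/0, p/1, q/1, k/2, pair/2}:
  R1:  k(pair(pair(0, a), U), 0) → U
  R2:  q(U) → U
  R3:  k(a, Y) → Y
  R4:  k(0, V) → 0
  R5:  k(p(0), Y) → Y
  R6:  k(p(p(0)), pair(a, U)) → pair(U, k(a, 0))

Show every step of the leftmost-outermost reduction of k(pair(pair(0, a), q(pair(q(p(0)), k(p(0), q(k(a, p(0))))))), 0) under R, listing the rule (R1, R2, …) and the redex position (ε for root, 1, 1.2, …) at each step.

pair(p(0), p(0))

1. k(pair(pair(0, a), q(pair(q(p(0)), k(p(0), q(k(a, p(0))))))), 0)  →  q(pair(q(p(0)), k(p(0), q(k(a, p(0))))))   [R1 at ε]
2. q(pair(q(p(0)), k(p(0), q(k(a, p(0))))))  →  pair(q(p(0)), k(p(0), q(k(a, p(0)))))   [R2 at ε]
3. pair(q(p(0)), k(p(0), q(k(a, p(0)))))  →  pair(p(0), k(p(0), q(k(a, p(0)))))   [R2 at 1]
4. pair(p(0), k(p(0), q(k(a, p(0)))))  →  pair(p(0), q(k(a, p(0))))   [R5 at 2]
5. pair(p(0), q(k(a, p(0))))  →  pair(p(0), k(a, p(0)))   [R2 at 2]
6. pair(p(0), k(a, p(0)))  →  pair(p(0), p(0))   [R3 at 2]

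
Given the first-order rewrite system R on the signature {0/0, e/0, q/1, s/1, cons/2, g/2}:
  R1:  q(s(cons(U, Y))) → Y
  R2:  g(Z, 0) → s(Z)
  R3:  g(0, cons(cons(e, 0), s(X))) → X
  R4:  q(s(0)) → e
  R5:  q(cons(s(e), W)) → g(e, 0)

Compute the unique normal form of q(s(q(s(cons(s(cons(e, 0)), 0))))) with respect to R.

e

1. q(s(q(s(cons(s(cons(e, 0)), 0)))))  →  q(s(0))   [R1 at 1.1]
2. q(s(0))  →  e   [R4 at ε]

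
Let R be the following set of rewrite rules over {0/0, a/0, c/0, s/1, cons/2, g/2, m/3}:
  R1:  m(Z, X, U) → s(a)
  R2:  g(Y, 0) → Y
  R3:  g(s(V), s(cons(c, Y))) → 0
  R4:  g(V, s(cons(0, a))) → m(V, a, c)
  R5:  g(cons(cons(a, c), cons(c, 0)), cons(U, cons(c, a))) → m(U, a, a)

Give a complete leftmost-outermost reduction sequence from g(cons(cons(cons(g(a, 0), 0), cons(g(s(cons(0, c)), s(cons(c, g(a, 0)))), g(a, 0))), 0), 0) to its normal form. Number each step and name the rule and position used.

cons(cons(cons(a, 0), cons(0, a)), 0)

1. g(cons(cons(cons(g(a, 0), 0), cons(g(s(cons(0, c)), s(cons(c, g(a, 0)))), g(a, 0))), 0), 0)  →  cons(cons(cons(g(a, 0), 0), cons(g(s(cons(0, c)), s(cons(c, g(a, 0)))), g(a, 0))), 0)   [R2 at ε]
2. cons(cons(cons(g(a, 0), 0), cons(g(s(cons(0, c)), s(cons(c, g(a, 0)))), g(a, 0))), 0)  →  cons(cons(cons(a, 0), cons(g(s(cons(0, c)), s(cons(c, g(a, 0)))), g(a, 0))), 0)   [R2 at 1.1.1]
3. cons(cons(cons(a, 0), cons(g(s(cons(0, c)), s(cons(c, g(a, 0)))), g(a, 0))), 0)  →  cons(cons(cons(a, 0), cons(0, g(a, 0))), 0)   [R3 at 1.2.1]
4. cons(cons(cons(a, 0), cons(0, g(a, 0))), 0)  →  cons(cons(cons(a, 0), cons(0, a)), 0)   [R2 at 1.2.2]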